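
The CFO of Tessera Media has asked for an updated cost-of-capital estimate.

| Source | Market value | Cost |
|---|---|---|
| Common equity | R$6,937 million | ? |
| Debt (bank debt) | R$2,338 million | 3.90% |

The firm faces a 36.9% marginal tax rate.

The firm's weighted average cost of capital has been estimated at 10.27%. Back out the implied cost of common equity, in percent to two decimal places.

12.90%

Total capital V = 6937 + 2338 = 9275.
Equity weight = 6937/9275 = 0.7479.
Bank debt weight = 2338/9275 = 0.2521.
Debt contribution = 0.2521 × 3.9% × (1 − 36.9%) = 0.6203%.
Required equity contribution = 10.27% − 0.6203% = 9.6497%.
Re = 9.6497% / 0.7479 = 12.9019%.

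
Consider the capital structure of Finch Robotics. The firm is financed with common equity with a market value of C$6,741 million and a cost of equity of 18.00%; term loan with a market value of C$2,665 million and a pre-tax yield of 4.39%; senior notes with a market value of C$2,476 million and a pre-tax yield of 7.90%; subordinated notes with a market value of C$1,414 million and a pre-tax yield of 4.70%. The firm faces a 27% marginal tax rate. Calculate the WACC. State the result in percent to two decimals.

11.21%

Total capital V = 6741 + 2665 + 2476 + 1414 = 13296.
Equity: weight = 6741/13296 = 0.5070; cost = 18%.
Term loan: weight = 2665/13296 = 0.2004; after-tax cost = 4.39% × (1 − 27%) = 3.2047%.
Senior notes: weight = 2476/13296 = 0.1862; after-tax cost = 7.9% × (1 − 27%) = 5.7670%.
Subordinated notes: weight = 1414/13296 = 0.1063; after-tax cost = 4.7% × (1 − 27%) = 3.4310%.
WACC = 0.5070 × 18.0000% + 0.2004 × 3.2047% + 0.1862 × 5.7670% + 0.1063 × 3.4310% = 11.2071%.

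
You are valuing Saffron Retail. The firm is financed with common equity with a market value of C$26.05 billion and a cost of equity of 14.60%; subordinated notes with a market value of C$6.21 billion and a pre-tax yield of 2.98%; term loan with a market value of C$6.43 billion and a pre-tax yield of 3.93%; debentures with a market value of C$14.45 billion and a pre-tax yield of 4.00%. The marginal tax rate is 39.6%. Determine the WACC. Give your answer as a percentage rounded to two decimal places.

8.31%

Total capital V = 26.05 + 6.21 + 6.43 + 14.45 = 53.14.
Equity: weight = 26.05/53.14 = 0.4902; cost = 14.6%.
Subordinated notes: weight = 6.21/53.14 = 0.1169; after-tax cost = 2.98% × (1 − 39.6%) = 1.7999%.
Term loan: weight = 6.43/53.14 = 0.1210; after-tax cost = 3.93% × (1 − 39.6%) = 2.3737%.
Debentures: weight = 14.45/53.14 = 0.2719; after-tax cost = 4% × (1 − 39.6%) = 2.4160%.
WACC = 0.4902 × 14.6000% + 0.1169 × 1.7999% + 0.1210 × 2.3737% + 0.2719 × 2.4160% = 8.3117%.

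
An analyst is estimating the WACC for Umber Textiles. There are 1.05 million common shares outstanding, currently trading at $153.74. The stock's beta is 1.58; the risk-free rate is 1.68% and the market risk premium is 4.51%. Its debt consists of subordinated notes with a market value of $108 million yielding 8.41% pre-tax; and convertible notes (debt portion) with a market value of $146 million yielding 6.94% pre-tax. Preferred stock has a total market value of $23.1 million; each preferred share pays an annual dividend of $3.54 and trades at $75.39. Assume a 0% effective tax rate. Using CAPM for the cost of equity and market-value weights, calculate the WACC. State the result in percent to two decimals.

7.87%

Cost of equity via CAPM: Re = 1.68% + 1.58 × 4.51% = 8.8058%.
Cost of preferred: Rp = 3.54 / 75.39 = 4.6956%.
Market value of equity E = 153.74 × 1.05m = 161.427m.
Total capital V = 161.427 + 23.1 + 108 + 146 = 438.527.
Equity: weight = 161.427/438.527 = 0.3681; cost = 8.8058%.
Preferred: weight = 23.1/438.527 = 0.0527; cost = 4.6956%.
Subordinated notes: weight = 108/438.527 = 0.2463; after-tax cost = 8.41% × (1 − 0%) = 8.4100%.
Convertible notes (debt portion): weight = 146/438.527 = 0.3329; after-tax cost = 6.94% × (1 − 0%) = 6.9400%.
WACC = 0.3681 × 8.8058% + 0.0527 × 4.6956% + 0.2463 × 8.4100% + 0.3329 × 6.9400% = 7.8706%.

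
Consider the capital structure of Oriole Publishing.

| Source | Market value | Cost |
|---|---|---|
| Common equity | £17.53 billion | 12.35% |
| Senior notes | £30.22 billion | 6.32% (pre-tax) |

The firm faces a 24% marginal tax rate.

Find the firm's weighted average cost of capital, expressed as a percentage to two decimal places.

Total capital V = 17.53 + 30.22 = 47.75.
Equity: weight = 17.53/47.75 = 0.3671; cost = 12.35%.
Senior notes: weight = 30.22/47.75 = 0.6329; after-tax cost = 6.32% × (1 − 24%) = 4.8032%.
WACC = 0.3671 × 12.3500% + 0.6329 × 4.8032% = 7.5738%.

7.57%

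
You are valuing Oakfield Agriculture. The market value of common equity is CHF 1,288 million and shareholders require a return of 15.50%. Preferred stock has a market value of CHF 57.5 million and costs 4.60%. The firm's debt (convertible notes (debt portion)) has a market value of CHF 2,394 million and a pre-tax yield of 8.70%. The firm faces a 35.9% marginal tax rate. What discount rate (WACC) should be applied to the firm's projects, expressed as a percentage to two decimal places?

Total capital V = 1288 + 57.5 + 2394 = 3739.5.
Equity: weight = 1288/3739.5 = 0.3444; cost = 15.5%.
Preferred: weight = 57.5/3739.5 = 0.0154; cost = 4.6%.
Convertible notes (debt portion): weight = 2394/3739.5 = 0.6402; after-tax cost = 8.7% × (1 − 35.9%) = 5.5767%.
WACC = 0.3444 × 15.5000% + 0.0154 × 4.6000% + 0.6402 × 5.5767% = 8.9796%.

8.98%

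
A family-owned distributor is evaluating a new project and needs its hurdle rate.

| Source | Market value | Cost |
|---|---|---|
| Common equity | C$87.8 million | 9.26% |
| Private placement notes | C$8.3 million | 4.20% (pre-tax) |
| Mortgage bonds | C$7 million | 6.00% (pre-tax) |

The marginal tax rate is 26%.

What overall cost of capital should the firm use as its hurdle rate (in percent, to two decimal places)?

Total capital V = 87.8 + 8.3 + 7 = 103.1.
Equity: weight = 87.8/103.1 = 0.8516; cost = 9.26%.
Private placement notes: weight = 8.3/103.1 = 0.0805; after-tax cost = 4.2% × (1 − 26%) = 3.1080%.
Mortgage bonds: weight = 7/103.1 = 0.0679; after-tax cost = 6% × (1 − 26%) = 4.4400%.
WACC = 0.8516 × 9.2600% + 0.0805 × 3.1080% + 0.0679 × 4.4400% = 8.4375%.

8.44%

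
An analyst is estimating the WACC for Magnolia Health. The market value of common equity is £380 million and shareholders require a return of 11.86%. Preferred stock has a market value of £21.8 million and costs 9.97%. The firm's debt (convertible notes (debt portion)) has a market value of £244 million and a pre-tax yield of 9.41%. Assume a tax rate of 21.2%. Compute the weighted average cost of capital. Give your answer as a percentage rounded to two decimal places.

Total capital V = 380 + 21.8 + 244 = 645.8.
Equity: weight = 380/645.8 = 0.5884; cost = 11.86%.
Preferred: weight = 21.8/645.8 = 0.0338; cost = 9.97%.
Convertible notes (debt portion): weight = 244/645.8 = 0.3778; after-tax cost = 9.41% × (1 − 21.2%) = 7.4151%.
WACC = 0.5884 × 11.8600% + 0.0338 × 9.9700% + 0.3778 × 7.4151% = 10.1168%.

10.12%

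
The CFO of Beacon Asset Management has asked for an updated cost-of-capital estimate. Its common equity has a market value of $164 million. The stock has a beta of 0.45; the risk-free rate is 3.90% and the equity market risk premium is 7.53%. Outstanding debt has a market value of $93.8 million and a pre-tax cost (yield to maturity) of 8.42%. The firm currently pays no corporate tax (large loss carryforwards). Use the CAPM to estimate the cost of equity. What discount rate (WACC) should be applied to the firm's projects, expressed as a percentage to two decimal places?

7.70%

Cost of equity via CAPM: Re = 3.9% + 0.45 × 7.53% = 7.2885%.
Total capital V = 164 + 93.8 = 257.8.
Equity: weight = 164/257.8 = 0.6362; cost = 7.2885%.
Debt: weight = 93.8/257.8 = 0.3638; after-tax cost = 8.42% × (1 − 0%) = 8.4200%.
WACC = 0.6362 × 7.2885% + 0.3638 × 8.4200% = 7.7002%.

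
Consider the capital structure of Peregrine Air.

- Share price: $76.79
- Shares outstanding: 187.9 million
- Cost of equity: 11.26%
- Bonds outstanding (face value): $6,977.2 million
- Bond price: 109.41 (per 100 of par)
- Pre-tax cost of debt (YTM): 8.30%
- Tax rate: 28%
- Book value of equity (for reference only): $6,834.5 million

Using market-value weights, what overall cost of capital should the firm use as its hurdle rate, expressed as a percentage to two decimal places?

9.43%

Market value of equity E = 76.79 × 187.9m = 14428.841m. Market value of debt D = 6977.2m × 109.41/100 = 7633.75452m.
Total capital V = 14428.841 + 7633.75452 = 22062.59552.
Equity: weight = 14428.841/22062.59552 = 0.6540; cost = 11.26%.
Bonds outstanding: weight = 7633.75452/22062.59552 = 0.3460; after-tax cost = 8.3% × (1 − 28%) = 5.9760%.
WACC = 0.6540 × 11.2600% + 0.3460 × 5.9760% = 9.4317%.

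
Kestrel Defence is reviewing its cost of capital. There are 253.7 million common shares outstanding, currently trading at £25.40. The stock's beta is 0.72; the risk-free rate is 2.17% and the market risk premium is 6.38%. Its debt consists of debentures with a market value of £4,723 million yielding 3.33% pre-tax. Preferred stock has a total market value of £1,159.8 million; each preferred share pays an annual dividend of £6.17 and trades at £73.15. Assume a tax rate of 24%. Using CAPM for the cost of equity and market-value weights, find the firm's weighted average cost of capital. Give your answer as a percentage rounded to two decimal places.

Cost of equity via CAPM: Re = 2.17% + 0.72 × 6.38% = 6.7636%.
Cost of preferred: Rp = 6.17 / 73.15 = 8.4347%.
Market value of equity E = 25.4 × 253.7m = 6443.98m.
Total capital V = 6443.98 + 1159.8 + 4723 = 12326.78.
Equity: weight = 6443.98/12326.78 = 0.5228; cost = 6.7636%.
Preferred: weight = 1159.8/12326.78 = 0.0941; cost = 8.4347%.
Debentures: weight = 4723/12326.78 = 0.3831; after-tax cost = 3.33% × (1 − 24%) = 2.5308%.
WACC = 0.5228 × 6.7636% + 0.0941 × 8.4347% + 0.3831 × 2.5308% = 5.2990%.

5.30%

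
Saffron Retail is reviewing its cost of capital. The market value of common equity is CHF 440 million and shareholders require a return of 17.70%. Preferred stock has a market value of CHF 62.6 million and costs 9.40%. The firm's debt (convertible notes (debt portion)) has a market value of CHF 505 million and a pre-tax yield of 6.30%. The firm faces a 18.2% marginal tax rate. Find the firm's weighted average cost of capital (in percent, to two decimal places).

10.90%

Total capital V = 440 + 62.6 + 505 = 1007.6.
Equity: weight = 440/1007.6 = 0.4367; cost = 17.7%.
Preferred: weight = 62.6/1007.6 = 0.0621; cost = 9.4%.
Convertible notes (debt portion): weight = 505/1007.6 = 0.5012; after-tax cost = 6.3% × (1 − 18.2%) = 5.1534%.
WACC = 0.4367 × 17.7000% + 0.0621 × 9.4000% + 0.5012 × 5.1534% = 10.8961%.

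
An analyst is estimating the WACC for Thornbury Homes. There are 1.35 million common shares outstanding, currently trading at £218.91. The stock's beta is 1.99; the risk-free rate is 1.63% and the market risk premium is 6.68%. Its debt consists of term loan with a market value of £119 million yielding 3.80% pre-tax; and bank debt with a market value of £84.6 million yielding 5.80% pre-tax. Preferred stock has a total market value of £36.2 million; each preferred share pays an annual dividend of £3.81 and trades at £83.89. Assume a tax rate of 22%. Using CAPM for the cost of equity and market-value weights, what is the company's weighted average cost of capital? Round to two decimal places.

Cost of equity via CAPM: Re = 1.63% + 1.99 × 6.68% = 14.9232%.
Cost of preferred: Rp = 3.81 / 83.89 = 4.5417%.
Market value of equity E = 218.91 × 1.35m = 295.5285m.
Total capital V = 295.5285 + 36.2 + 119 + 84.6 = 535.3285.
Equity: weight = 295.5285/535.3285 = 0.5521; cost = 14.9232%.
Preferred: weight = 36.2/535.3285 = 0.0676; cost = 4.5417%.
Term loan: weight = 119/535.3285 = 0.2223; after-tax cost = 3.8% × (1 − 22%) = 2.9640%.
Bank debt: weight = 84.6/535.3285 = 0.1580; after-tax cost = 5.8% × (1 − 22%) = 4.5240%.
WACC = 0.5521 × 14.9232% + 0.0676 × 4.5417% + 0.2223 × 2.9640% + 0.1580 × 4.5240% = 9.9193%.

9.92%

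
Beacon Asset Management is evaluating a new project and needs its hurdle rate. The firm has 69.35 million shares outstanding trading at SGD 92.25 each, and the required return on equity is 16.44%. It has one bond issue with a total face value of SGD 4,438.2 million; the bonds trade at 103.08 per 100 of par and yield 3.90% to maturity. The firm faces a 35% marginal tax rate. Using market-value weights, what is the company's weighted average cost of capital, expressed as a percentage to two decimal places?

Market value of equity E = 92.25 × 69.35m = 6397.5375m. Market value of debt D = 4438.2m × 103.08/100 = 4574.89656m.
Total capital V = 6397.5375 + 4574.89656 = 10972.43406.
Equity: weight = 6397.5375/10972.43406 = 0.5831; cost = 16.44%.
Bonds outstanding: weight = 4574.89656/10972.43406 = 0.4169; after-tax cost = 3.9% × (1 − 35%) = 2.5350%.
WACC = 0.5831 × 16.4400% + 0.4169 × 2.5350% = 10.6424%.

10.64%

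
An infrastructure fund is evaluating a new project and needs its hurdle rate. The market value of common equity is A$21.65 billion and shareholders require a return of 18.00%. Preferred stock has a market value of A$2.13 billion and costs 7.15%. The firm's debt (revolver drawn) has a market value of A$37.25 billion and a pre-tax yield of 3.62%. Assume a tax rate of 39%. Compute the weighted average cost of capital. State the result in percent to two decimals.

Total capital V = 21.65 + 2.13 + 37.25 = 61.03.
Equity: weight = 21.65/61.03 = 0.3547; cost = 18%.
Preferred: weight = 2.13/61.03 = 0.0349; cost = 7.15%.
Revolver drawn: weight = 37.25/61.03 = 0.6104; after-tax cost = 3.62% × (1 − 39%) = 2.2082%.
WACC = 0.3547 × 18.0000% + 0.0349 × 7.1500% + 0.6104 × 2.2082% = 7.9827%.

7.98%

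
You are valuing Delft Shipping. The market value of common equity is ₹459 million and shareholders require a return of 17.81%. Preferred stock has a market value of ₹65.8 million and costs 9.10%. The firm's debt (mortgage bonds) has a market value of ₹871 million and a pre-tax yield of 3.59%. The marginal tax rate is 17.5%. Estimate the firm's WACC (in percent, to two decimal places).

8.13%

Total capital V = 459 + 65.8 + 871 = 1395.8.
Equity: weight = 459/1395.8 = 0.3288; cost = 17.81%.
Preferred: weight = 65.8/1395.8 = 0.0471; cost = 9.1%.
Mortgage bonds: weight = 871/1395.8 = 0.6240; after-tax cost = 3.59% × (1 − 17.5%) = 2.9617%.
WACC = 0.3288 × 17.8100% + 0.0471 × 9.1000% + 0.6240 × 2.9617% = 8.1339%.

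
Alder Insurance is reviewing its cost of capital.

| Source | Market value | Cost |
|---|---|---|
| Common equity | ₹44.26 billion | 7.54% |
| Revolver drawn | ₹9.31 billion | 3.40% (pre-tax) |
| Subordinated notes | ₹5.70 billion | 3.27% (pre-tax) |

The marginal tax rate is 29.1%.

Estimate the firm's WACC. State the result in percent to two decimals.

Total capital V = 44.26 + 9.31 + 5.7 = 59.27.
Equity: weight = 44.26/59.27 = 0.7468; cost = 7.54%.
Revolver drawn: weight = 9.31/59.27 = 0.1571; after-tax cost = 3.4% × (1 − 29.1%) = 2.4106%.
Subordinated notes: weight = 5.7/59.27 = 0.0962; after-tax cost = 3.27% × (1 − 29.1%) = 2.3184%.
WACC = 0.7468 × 7.5400% + 0.1571 × 2.4106% + 0.0962 × 2.3184% = 6.2321%.

6.23%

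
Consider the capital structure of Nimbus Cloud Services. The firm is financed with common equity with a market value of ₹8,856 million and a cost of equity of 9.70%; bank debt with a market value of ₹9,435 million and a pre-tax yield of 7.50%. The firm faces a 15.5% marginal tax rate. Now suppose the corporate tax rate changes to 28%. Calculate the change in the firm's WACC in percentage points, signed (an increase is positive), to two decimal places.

Current WACC:
Total capital V = 8856 + 9435 = 18291.
Equity: weight = 8856/18291 = 0.4842; cost = 9.7%.
Bank debt: weight = 9435/18291 = 0.5158; after-tax cost = 7.5% × (1 − 15.5%) = 6.3375%.
WACC = 0.4842 × 9.7000% + 0.5158 × 6.3375% = 7.9655%.
After the change:
Total capital V = 8856 + 9435 = 18291.
Equity: weight = 8856/18291 = 0.4842; cost = 9.7%.
Bank debt: weight = 9435/18291 = 0.5158; after-tax cost = 7.5% × (1 − 28%) = 5.4000%.
WACC = 0.4842 × 9.7000% + 0.5158 × 5.4000% = 7.4819%.
Change in WACC = 7.4819% − 7.9655% = -0.4836 pp.

-0.48 pp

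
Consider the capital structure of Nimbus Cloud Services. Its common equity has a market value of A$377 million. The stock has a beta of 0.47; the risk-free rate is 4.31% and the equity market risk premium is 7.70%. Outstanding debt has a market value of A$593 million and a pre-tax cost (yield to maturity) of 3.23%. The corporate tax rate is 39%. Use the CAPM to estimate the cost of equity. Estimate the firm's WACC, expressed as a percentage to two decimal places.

4.29%

Cost of equity via CAPM: Re = 4.31% + 0.47 × 7.7% = 7.9290%.
Total capital V = 377 + 593 = 970.
Equity: weight = 377/970 = 0.3887; cost = 7.929%.
Debt: weight = 593/970 = 0.6113; after-tax cost = 3.23% × (1 − 39%) = 1.9703%.
WACC = 0.3887 × 7.9290% + 0.6113 × 1.9703% = 4.2862%.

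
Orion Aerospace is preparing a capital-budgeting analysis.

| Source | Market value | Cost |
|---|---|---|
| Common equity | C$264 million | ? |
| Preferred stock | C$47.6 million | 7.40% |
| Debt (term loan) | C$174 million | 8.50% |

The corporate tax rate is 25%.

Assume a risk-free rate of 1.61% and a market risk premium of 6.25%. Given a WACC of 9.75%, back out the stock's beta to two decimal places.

Total capital V = 264 + 47.6 + 174 = 485.6.
Equity weight = 264/485.6 = 0.5437.
Preferred weight = 47.6/485.6 = 0.0980.
Term loan weight = 174/485.6 = 0.3583.
Debt contribution = 0.3583 × 8.5% × (1 − 25%) = 2.2843%.
Preferred contribution = 0.0980 × 7.4% = 0.7254%.
Required equity contribution = 9.75% − 3.0097% = 6.7403%  ⇒  Re = 12.3981%.
CAPM: 12.3981% = 1.61% + β × 6.25%  ⇒  β = 1.7261.

1.73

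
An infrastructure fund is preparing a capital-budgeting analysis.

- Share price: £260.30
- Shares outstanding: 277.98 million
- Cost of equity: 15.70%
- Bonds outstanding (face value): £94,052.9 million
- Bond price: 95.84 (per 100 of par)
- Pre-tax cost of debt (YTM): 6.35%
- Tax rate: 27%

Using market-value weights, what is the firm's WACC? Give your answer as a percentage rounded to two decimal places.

Market value of equity E = 260.3 × 277.98m = 72358.194m. Market value of debt D = 94052.9m × 95.84/100 = 90140.29936m.
Total capital V = 72358.194 + 90140.29936 = 162498.49336.
Equity: weight = 72358.194/162498.49336 = 0.4453; cost = 15.7%.
Bonds outstanding: weight = 90140.29936/162498.49336 = 0.5547; after-tax cost = 6.35% × (1 − 27%) = 4.6355%.
WACC = 0.4453 × 15.7000% + 0.5547 × 4.6355% = 9.5624%.

9.56%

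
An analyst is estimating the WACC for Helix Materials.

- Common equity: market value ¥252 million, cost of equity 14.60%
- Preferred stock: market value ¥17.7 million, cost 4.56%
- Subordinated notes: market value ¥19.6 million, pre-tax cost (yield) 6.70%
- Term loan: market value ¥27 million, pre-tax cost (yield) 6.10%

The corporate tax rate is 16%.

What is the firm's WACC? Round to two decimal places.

12.67%

Total capital V = 252 + 17.7 + 19.6 + 27 = 316.3.
Equity: weight = 252/316.3 = 0.7967; cost = 14.6%.
Preferred: weight = 17.7/316.3 = 0.0560; cost = 4.56%.
Subordinated notes: weight = 19.6/316.3 = 0.0620; after-tax cost = 6.7% × (1 − 16%) = 5.6280%.
Term loan: weight = 27/316.3 = 0.0854; after-tax cost = 6.1% × (1 − 16%) = 5.1240%.
WACC = 0.7967 × 14.6000% + 0.0560 × 4.5600% + 0.0620 × 5.6280% + 0.0854 × 5.1240% = 12.6733%.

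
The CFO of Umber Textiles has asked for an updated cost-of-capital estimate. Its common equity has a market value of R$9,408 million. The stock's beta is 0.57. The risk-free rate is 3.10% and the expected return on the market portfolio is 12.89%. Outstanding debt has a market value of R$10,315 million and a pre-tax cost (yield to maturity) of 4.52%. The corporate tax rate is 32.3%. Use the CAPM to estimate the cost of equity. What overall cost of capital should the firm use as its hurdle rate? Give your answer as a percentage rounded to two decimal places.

5.74%

Market risk premium = 12.89% − 3.1% = 9.79%.
Cost of equity via CAPM: Re = 3.1% + 0.57 × 9.79% = 8.6803%.
Total capital V = 9408 + 10315 = 19723.
Equity: weight = 9408/19723 = 0.4770; cost = 8.6803%.
Debt: weight = 10315/19723 = 0.5230; after-tax cost = 4.52% × (1 − 32.3%) = 3.0600%.
WACC = 0.4770 × 8.6803% + 0.5230 × 3.0600% = 5.7409%.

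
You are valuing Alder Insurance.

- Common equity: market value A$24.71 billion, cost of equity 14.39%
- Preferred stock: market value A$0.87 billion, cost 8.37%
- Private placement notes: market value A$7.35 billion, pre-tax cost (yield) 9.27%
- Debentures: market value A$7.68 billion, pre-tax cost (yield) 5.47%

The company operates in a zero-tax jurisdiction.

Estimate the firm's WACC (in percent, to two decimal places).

Total capital V = 24.71 + 0.87 + 7.35 + 7.68 = 40.61.
Equity: weight = 24.71/40.61 = 0.6085; cost = 14.39%.
Preferred: weight = 0.87/40.61 = 0.0214; cost = 8.37%.
Private placement notes: weight = 7.35/40.61 = 0.1810; after-tax cost = 9.27% × (1 − 0%) = 9.2700%.
Debentures: weight = 7.68/40.61 = 0.1891; after-tax cost = 5.47% × (1 − 0%) = 5.4700%.
WACC = 0.6085 × 14.3900% + 0.0214 × 8.3700% + 0.1810 × 9.2700% + 0.1891 × 5.4700% = 11.6474%.

11.65%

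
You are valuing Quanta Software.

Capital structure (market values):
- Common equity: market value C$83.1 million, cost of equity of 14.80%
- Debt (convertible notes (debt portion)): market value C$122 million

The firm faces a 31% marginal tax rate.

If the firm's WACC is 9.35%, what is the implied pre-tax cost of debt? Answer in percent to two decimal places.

8.17%

Total capital V = 83.1 + 122 = 205.1.
Equity weight = 83.1/205.1 = 0.4052.
Convertible notes (debt portion) weight = 122/205.1 = 0.5948.
Equity contribution = 0.4052 × 14.8% = 5.9965%.
Remaining for debt = 9.35% − 5.9965% = 3.3535%.
Rd × (1 − 31%) × 0.5948 = 3.3535%  ⇒  Rd = 8.1706%.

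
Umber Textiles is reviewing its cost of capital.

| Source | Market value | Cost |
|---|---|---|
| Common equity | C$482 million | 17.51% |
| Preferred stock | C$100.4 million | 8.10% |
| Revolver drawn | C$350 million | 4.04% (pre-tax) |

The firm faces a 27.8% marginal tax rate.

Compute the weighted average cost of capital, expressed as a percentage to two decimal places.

Total capital V = 482 + 100.4 + 350 = 932.4.
Equity: weight = 482/932.4 = 0.5169; cost = 17.51%.
Preferred: weight = 100.4/932.4 = 0.1077; cost = 8.1%.
Revolver drawn: weight = 350/932.4 = 0.3754; after-tax cost = 4.04% × (1 − 27.8%) = 2.9169%.
WACC = 0.5169 × 17.5100% + 0.1077 × 8.1000% + 0.3754 × 2.9169% = 11.0188%.

11.02%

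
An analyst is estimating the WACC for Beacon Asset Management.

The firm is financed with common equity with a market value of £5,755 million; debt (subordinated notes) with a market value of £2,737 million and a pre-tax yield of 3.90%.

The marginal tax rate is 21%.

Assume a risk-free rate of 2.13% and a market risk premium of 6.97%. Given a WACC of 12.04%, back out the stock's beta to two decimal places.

2.03

Total capital V = 5755 + 2737 = 8492.
Equity weight = 5755/8492 = 0.6777.
Subordinated notes weight = 2737/8492 = 0.3223.
Debt contribution = 0.3223 × 3.9% × (1 − 21%) = 0.9930%.
Required equity contribution = 12.04% − 0.9930% = 11.0470%  ⇒  Re = 16.3008%.
CAPM: 16.3008% = 2.13% + β × 6.97%  ⇒  β = 2.0331.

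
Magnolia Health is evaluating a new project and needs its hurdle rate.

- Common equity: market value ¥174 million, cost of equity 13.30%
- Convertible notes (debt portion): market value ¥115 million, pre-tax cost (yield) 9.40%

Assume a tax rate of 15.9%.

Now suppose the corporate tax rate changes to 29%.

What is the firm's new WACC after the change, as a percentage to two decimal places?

After the change:
Total capital V = 174 + 115 = 289.
Equity: weight = 174/289 = 0.6021; cost = 13.3%.
Convertible notes (debt portion): weight = 115/289 = 0.3979; after-tax cost = 9.4% × (1 − 29%) = 6.6740%.
WACC = 0.6021 × 13.3000% + 0.3979 × 6.6740% = 10.6634%.

10.66%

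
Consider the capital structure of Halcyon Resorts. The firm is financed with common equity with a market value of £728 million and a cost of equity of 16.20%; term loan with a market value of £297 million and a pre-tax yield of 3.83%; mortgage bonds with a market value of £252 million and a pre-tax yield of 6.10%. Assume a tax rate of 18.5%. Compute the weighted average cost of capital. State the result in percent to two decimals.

10.94%

Total capital V = 728 + 297 + 252 = 1277.
Equity: weight = 728/1277 = 0.5701; cost = 16.2%.
Term loan: weight = 297/1277 = 0.2326; after-tax cost = 3.83% × (1 − 18.5%) = 3.1214%.
Mortgage bonds: weight = 252/1277 = 0.1973; after-tax cost = 6.1% × (1 − 18.5%) = 4.9715%.
WACC = 0.5701 × 16.2000% + 0.2326 × 3.1214% + 0.1973 × 4.9715% = 10.9424%.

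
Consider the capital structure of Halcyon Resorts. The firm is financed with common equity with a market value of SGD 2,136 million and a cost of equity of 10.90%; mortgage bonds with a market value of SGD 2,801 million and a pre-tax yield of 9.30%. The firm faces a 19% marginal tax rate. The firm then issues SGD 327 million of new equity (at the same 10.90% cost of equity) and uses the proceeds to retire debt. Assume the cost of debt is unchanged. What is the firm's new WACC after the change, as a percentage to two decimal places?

After the change:
Total capital V = 2463 + 2474 = 4937.
Equity: weight = 2463/4937 = 0.4989; cost = 10.9%.
Mortgage bonds: weight = 2474/4937 = 0.5011; after-tax cost = 9.3% × (1 − 19%) = 7.5330%.
WACC = 0.4989 × 10.9000% + 0.5011 × 7.5330% = 9.2127%.

9.21%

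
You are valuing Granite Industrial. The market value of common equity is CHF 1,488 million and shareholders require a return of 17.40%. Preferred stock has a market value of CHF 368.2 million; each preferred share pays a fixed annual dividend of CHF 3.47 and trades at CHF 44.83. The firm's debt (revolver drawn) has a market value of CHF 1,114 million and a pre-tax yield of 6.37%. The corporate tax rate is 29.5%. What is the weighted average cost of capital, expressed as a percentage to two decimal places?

Cost of preferred: Rp = 3.47 / 44.83 = 7.7404%.
Total capital V = 1488 + 368.2 + 1114 = 2970.2.
Equity: weight = 1488/2970.2 = 0.5010; cost = 17.4%.
Preferred: weight = 368.2/2970.2 = 0.1240; cost = 7.7404%.
Revolver drawn: weight = 1114/2970.2 = 0.3751; after-tax cost = 6.37% × (1 − 29.5%) = 4.4909%.
WACC = 0.5010 × 17.4000% + 0.1240 × 7.7404% + 0.3751 × 4.4909% = 11.3609%.

11.36%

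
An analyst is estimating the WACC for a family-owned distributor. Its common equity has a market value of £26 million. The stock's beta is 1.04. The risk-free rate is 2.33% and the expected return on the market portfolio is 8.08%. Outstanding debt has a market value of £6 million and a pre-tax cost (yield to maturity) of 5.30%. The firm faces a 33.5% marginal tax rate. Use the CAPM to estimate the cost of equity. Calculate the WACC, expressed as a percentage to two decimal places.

7.41%

Market risk premium = 8.08% − 2.33% = 5.75%.
Cost of equity via CAPM: Re = 2.33% + 1.04 × 5.75% = 8.3100%.
Total capital V = 26 + 6 = 32.
Equity: weight = 26/32 = 0.8125; cost = 8.31%.
Debt: weight = 6/32 = 0.1875; after-tax cost = 5.3% × (1 − 33.5%) = 3.5245%.
WACC = 0.8125 × 8.3100% + 0.1875 × 3.5245% = 7.4127%.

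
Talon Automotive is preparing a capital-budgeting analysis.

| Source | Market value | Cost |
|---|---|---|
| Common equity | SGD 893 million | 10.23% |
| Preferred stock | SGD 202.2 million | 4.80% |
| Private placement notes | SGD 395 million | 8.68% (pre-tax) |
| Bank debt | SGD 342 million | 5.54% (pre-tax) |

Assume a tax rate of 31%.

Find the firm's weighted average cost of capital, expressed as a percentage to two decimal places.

Total capital V = 893 + 202.2 + 395 + 342 = 1832.2.
Equity: weight = 893/1832.2 = 0.4874; cost = 10.23%.
Preferred: weight = 202.2/1832.2 = 0.1104; cost = 4.8%.
Private placement notes: weight = 395/1832.2 = 0.2156; after-tax cost = 8.68% × (1 − 31%) = 5.9892%.
Bank debt: weight = 342/1832.2 = 0.1867; after-tax cost = 5.54% × (1 − 31%) = 3.8226%.
WACC = 0.4874 × 10.2300% + 0.1104 × 4.8000% + 0.2156 × 5.9892% + 0.1867 × 3.8226% = 7.5205%.

7.52%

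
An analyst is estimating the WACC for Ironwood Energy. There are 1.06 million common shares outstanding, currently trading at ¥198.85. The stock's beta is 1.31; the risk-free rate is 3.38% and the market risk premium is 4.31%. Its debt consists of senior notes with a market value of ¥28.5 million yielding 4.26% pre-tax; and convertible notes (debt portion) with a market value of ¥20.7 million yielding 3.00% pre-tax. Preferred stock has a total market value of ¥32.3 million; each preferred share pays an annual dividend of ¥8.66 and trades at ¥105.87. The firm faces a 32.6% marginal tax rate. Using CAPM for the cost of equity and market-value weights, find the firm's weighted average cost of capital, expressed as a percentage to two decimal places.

7.84%

Cost of equity via CAPM: Re = 3.38% + 1.31 × 4.31% = 9.0261%.
Cost of preferred: Rp = 8.66 / 105.87 = 8.1798%.
Market value of equity E = 198.85 × 1.06m = 210.781m.
Total capital V = 210.781 + 32.3 + 28.5 + 20.7 = 292.281.
Equity: weight = 210.781/292.281 = 0.7212; cost = 9.0261%.
Preferred: weight = 32.3/292.281 = 0.1105; cost = 8.1798%.
Senior notes: weight = 28.5/292.281 = 0.0975; after-tax cost = 4.26% × (1 − 32.6%) = 2.8712%.
Convertible notes (debt portion): weight = 20.7/292.281 = 0.0708; after-tax cost = 3% × (1 − 32.6%) = 2.0220%.
WACC = 0.7212 × 9.0261% + 0.1105 × 8.1798% + 0.0975 × 2.8712% + 0.0708 × 2.0220% = 7.8364%.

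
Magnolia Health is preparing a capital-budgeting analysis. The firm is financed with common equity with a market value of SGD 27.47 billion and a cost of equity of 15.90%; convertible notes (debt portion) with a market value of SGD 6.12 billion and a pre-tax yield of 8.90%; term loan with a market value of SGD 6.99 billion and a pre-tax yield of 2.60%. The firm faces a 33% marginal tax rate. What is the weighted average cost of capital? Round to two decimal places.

11.96%

Total capital V = 27.47 + 6.12 + 6.99 = 40.58.
Equity: weight = 27.47/40.58 = 0.6769; cost = 15.9%.
Convertible notes (debt portion): weight = 6.12/40.58 = 0.1508; after-tax cost = 8.9% × (1 − 33%) = 5.9630%.
Term loan: weight = 6.99/40.58 = 0.1723; after-tax cost = 2.6% × (1 − 33%) = 1.7420%.
WACC = 0.6769 × 15.9000% + 0.1508 × 5.9630% + 0.1723 × 1.7420% = 11.9626%.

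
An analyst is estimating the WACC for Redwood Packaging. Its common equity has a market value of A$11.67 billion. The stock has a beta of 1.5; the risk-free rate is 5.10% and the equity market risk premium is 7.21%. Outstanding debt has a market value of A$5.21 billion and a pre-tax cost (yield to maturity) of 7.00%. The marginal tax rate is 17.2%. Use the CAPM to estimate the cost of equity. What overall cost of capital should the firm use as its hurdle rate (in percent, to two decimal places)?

Cost of equity via CAPM: Re = 5.1% + 1.5 × 7.21% = 15.9150%.
Total capital V = 11.67 + 5.21 = 16.88.
Equity: weight = 11.67/16.88 = 0.6914; cost = 15.915%.
Debt: weight = 5.21/16.88 = 0.3086; after-tax cost = 7% × (1 − 17.2%) = 5.7960%.
WACC = 0.6914 × 15.9150% + 0.3086 × 5.7960% = 12.7918%.

12.79%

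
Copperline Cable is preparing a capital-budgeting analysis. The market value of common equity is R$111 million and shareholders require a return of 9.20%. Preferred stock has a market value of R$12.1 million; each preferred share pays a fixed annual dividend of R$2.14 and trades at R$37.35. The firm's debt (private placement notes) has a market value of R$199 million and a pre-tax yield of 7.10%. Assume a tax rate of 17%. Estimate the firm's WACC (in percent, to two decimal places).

Cost of preferred: Rp = 2.14 / 37.35 = 5.7296%.
Total capital V = 111 + 12.1 + 199 = 322.1.
Equity: weight = 111/322.1 = 0.3446; cost = 9.2%.
Preferred: weight = 12.1/322.1 = 0.0376; cost = 5.7296%.
Private placement notes: weight = 199/322.1 = 0.6178; after-tax cost = 7.1% × (1 − 17%) = 5.8930%.
WACC = 0.3446 × 9.2000% + 0.0376 × 5.7296% + 0.6178 × 5.8930% = 7.0265%.

7.03%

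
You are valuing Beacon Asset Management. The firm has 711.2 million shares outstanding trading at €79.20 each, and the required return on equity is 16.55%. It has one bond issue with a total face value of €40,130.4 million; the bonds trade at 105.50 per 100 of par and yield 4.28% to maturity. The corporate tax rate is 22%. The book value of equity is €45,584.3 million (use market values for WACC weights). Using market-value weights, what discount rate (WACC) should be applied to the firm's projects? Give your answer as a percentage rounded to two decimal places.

10.88%

Market value of equity E = 79.2 × 711.2m = 56327.04m. Market value of debt D = 40130.4m × 105.5/100 = 42337.572m.
Total capital V = 56327.04 + 42337.572 = 98664.612.
Equity: weight = 56327.04/98664.612 = 0.5709; cost = 16.55%.
Bonds outstanding: weight = 42337.572/98664.612 = 0.4291; after-tax cost = 4.28% × (1 − 22%) = 3.3384%.
WACC = 0.5709 × 16.5500% + 0.4291 × 3.3384% = 10.8808%.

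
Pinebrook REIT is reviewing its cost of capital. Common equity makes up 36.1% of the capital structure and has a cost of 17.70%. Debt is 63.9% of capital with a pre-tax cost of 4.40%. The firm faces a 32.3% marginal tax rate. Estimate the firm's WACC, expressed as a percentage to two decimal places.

8.29%

After-tax cost of debt = 4.4% × (1 − 32.3%) = 2.9788%.
WACC = 0.361 × 17.7000% + 0.639 × 2.9788% = 8.2932%.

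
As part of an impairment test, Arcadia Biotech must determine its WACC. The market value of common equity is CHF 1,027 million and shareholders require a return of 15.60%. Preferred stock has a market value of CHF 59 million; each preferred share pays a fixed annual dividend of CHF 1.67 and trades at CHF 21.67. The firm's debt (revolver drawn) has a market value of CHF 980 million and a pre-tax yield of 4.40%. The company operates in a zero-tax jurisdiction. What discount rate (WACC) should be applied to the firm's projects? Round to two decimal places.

Cost of preferred: Rp = 1.67 / 21.67 = 7.7065%.
Total capital V = 1027 + 59 + 980 = 2066.
Equity: weight = 1027/2066 = 0.4971; cost = 15.6%.
Preferred: weight = 59/2066 = 0.0286; cost = 7.7065%.
Revolver drawn: weight = 980/2066 = 0.4743; after-tax cost = 4.4% × (1 − 0%) = 4.4000%.
WACC = 0.4971 × 15.6000% + 0.0286 × 7.7065% + 0.4743 × 4.4000% = 10.0619%.

10.06%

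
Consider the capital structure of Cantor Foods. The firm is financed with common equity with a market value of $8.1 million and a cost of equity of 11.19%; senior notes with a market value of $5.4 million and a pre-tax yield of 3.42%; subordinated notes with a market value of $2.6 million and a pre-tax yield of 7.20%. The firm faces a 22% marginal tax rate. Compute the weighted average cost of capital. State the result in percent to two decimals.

Total capital V = 8.1 + 5.4 + 2.6 = 16.1.
Equity: weight = 8.1/16.1 = 0.5031; cost = 11.19%.
Senior notes: weight = 5.4/16.1 = 0.3354; after-tax cost = 3.42% × (1 − 22%) = 2.6676%.
Subordinated notes: weight = 2.6/16.1 = 0.1615; after-tax cost = 7.2% × (1 − 22%) = 5.6160%.
WACC = 0.5031 × 11.1900% + 0.3354 × 2.6676% + 0.1615 × 5.6160% = 7.4314%.

7.43%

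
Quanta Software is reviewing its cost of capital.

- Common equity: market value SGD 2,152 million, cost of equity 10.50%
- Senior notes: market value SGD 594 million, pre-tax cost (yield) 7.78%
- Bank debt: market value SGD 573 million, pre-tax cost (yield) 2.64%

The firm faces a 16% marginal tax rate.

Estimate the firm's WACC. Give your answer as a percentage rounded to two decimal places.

8.36%

Total capital V = 2152 + 594 + 573 = 3319.
Equity: weight = 2152/3319 = 0.6484; cost = 10.5%.
Senior notes: weight = 594/3319 = 0.1790; after-tax cost = 7.78% × (1 − 16%) = 6.5352%.
Bank debt: weight = 573/3319 = 0.1726; after-tax cost = 2.64% × (1 − 16%) = 2.2176%.
WACC = 0.6484 × 10.5000% + 0.1790 × 6.5352% + 0.1726 × 2.2176% = 8.3605%.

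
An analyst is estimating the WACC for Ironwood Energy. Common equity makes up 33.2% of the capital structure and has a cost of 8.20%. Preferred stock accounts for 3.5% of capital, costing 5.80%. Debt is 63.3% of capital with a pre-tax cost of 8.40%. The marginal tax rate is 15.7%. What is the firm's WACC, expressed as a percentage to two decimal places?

7.41%

After-tax cost of debt = 8.4% × (1 − 15.7%) = 7.0812%.
WACC = 0.332 × 8.2000% + 0.035 × 5.8000% + 0.633 × 7.0812% = 7.4078%.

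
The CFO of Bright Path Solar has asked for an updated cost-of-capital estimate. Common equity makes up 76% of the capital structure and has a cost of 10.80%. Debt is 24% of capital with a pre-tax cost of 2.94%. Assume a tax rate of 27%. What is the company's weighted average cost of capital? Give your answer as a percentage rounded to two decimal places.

8.72%

After-tax cost of debt = 2.94% × (1 − 27%) = 2.1462%.
WACC = 0.760 × 10.8000% + 0.240 × 2.1462% = 8.7231%.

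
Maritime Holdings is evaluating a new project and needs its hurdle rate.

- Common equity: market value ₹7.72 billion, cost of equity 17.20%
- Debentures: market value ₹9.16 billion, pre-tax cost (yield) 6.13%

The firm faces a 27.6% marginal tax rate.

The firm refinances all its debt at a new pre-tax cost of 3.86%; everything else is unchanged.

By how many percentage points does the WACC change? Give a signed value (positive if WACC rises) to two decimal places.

Current WACC:
Total capital V = 7.72 + 9.16 = 16.88.
Equity: weight = 7.72/16.88 = 0.4573; cost = 17.2%.
Debentures: weight = 9.16/16.88 = 0.5427; after-tax cost = 6.13% × (1 − 27.6%) = 4.4381%.
WACC = 0.4573 × 17.2000% + 0.5427 × 4.4381% = 10.2747%.
After the change:
Total capital V = 7.72 + 9.16 = 16.88.
Equity: weight = 7.72/16.88 = 0.4573; cost = 17.2%.
Debentures: weight = 9.16/16.88 = 0.5427; after-tax cost = 3.86% × (1 − 27.6%) = 2.7946%.
WACC = 0.4573 × 17.2000% + 0.5427 × 2.7946% = 9.3829%.
Change in WACC = 9.3829% − 10.2747% = -0.8918 pp.

-0.89 pp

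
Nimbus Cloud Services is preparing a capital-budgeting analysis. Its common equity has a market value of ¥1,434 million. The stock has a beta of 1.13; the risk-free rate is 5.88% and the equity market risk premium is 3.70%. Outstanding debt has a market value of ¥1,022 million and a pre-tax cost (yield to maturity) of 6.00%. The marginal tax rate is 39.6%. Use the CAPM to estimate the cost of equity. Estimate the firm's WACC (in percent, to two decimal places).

7.38%

Cost of equity via CAPM: Re = 5.88% + 1.13 × 3.7% = 10.0610%.
Total capital V = 1434 + 1022 = 2456.
Equity: weight = 1434/2456 = 0.5839; cost = 10.061%.
Debt: weight = 1022/2456 = 0.4161; after-tax cost = 6% × (1 − 39.6%) = 3.6240%.
WACC = 0.5839 × 10.0610% + 0.4161 × 3.6240% = 7.3824%.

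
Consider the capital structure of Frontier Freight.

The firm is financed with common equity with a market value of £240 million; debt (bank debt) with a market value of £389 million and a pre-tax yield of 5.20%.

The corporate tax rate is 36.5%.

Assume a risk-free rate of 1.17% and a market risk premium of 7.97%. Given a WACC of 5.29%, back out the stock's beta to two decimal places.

0.92

Total capital V = 240 + 389 = 629.
Equity weight = 240/629 = 0.3816.
Bank debt weight = 389/629 = 0.6184.
Debt contribution = 0.6184 × 5.2% × (1 − 36.5%) = 2.0421%.
Required equity contribution = 5.29% − 2.0421% = 3.2479%  ⇒  Re = 8.5122%.
CAPM: 8.5122% = 1.17% + β × 7.97%  ⇒  β = 0.9212.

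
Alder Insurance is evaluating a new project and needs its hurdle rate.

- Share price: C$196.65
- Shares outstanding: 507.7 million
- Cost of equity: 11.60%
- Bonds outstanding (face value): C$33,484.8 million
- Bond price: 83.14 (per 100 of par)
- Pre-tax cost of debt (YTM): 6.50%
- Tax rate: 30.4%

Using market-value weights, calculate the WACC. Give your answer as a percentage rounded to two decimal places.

10.06%

Market value of equity E = 196.65 × 507.7m = 99839.205m. Market value of debt D = 33484.8m × 83.14/100 = 27839.26272m.
Total capital V = 99839.205 + 27839.26272 = 127678.46772.
Equity: weight = 99839.205/127678.46772 = 0.7820; cost = 11.6%.
Bonds outstanding: weight = 27839.26272/127678.46772 = 0.2180; after-tax cost = 6.5% × (1 − 30.4%) = 4.5240%.
WACC = 0.7820 × 11.6000% + 0.2180 × 4.5240% = 10.0571%.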